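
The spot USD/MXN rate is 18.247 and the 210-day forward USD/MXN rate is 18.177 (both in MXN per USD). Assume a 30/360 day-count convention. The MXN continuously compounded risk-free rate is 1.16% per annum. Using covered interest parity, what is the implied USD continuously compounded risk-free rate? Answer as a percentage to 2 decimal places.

F = S·e^((r_MXN − r_USD)T) ⇒ r_USD = r_MXN − ln(F/S)/T
ln(18.177/18.247) = -0.003844; /(210/360) = -0.006590
r_USD = 0.0116 + 0.006590 = 0.018190
r_USD = 1.82%

1.82%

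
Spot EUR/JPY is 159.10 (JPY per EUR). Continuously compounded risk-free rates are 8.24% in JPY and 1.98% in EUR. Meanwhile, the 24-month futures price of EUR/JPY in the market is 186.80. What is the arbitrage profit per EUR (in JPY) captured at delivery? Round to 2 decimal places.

Fair futures: F* = S·e^(carry·T), with carry = (r_JPY − r_EUR) = 0.0824 − 0.0198 = 0.0626
F* = 159.10 · e^(0.0626 × 24/12) = 159.10 · e^0.125200 = 159.10 × 1.133375 = 180.3200
Market 186.80 > fair 180.3200: forward overpriced → cash-and-carry (buy spot, short the forward).
At maturity, profit = |F_mkt − F*| = |186.80 − 180.3200| = 6.48 per EUR (in JPY)

6.48 per EUR (in JPY)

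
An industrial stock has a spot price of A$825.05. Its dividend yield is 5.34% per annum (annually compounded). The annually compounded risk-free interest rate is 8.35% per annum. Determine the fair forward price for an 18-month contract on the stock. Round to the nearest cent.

A$860.66

F = S · (1+r)^T / (1+q)^T
= 825.05 × 1.127829 / 1.081160 = 825.05 × 1.043166
F = A$860.66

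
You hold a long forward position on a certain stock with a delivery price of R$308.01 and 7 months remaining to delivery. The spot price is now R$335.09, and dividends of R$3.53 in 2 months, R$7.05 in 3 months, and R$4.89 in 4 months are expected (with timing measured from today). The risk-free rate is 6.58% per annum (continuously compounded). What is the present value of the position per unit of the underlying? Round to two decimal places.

R$23.47

PV(remaining dividends) I = 3.53·e^(−0.0658·2/12) + 7.05·e^(−0.0658·3/12) + 4.89·e^(−0.0658·4/12) = 15.2104
Current forward F = (S − I)·e^(rT) = (335.09 − 15.2104)·e^(0.0658·7/12) = 319.8796 × 1.039129 = 332.3962
Value (long) = (F − K)·e^(−rT) = (332.3962 − 308.01) × 0.962344 = 23.4679
Value = R$23.47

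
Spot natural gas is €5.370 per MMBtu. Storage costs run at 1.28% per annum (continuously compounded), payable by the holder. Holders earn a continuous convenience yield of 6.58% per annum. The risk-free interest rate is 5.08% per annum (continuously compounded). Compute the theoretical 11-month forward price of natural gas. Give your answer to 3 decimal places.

€5.359 per MMBtu

Net carry = r + u − y = 0.0508 + 0.0128 − 0.0658 = -0.0022
F = S·e^((r+u−y)T) = 5.370 · e^(-0.0022 × 11/12) = 5.370 · e^-0.002017
= 5.370 × 0.997985 = €5.359 per MMBtu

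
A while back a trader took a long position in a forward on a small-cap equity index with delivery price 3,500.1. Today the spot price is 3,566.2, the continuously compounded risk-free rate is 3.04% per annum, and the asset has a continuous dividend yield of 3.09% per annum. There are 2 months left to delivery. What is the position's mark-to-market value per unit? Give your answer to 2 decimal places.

Current fair forward for the remaining 2 months: F = S·e^((r − q)·T), (r − q) = 0.0304 − 0.0309 = -0.0005
F = 3566.2 · e^(-0.0005 × 2/12) = 3566.2 × 0.99991667 = 3565.9028
Value of long forward = (F − K)·e^(−rT) = (3565.9028 − 3500.1) · e^(−0.0304·2/12)
= 65.8028 × 0.99494615 = 65.47

65.47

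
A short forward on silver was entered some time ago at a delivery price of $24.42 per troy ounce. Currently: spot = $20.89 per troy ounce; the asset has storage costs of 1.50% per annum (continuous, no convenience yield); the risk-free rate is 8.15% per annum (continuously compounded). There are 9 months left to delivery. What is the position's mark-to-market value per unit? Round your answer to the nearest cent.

$1.85 per troy ounce

Current fair forward for the remaining 9 months: F = S·e^((r + u)·T), (r + u) = 0.0815 + 0.0150 = 0.0965
F = 20.89 · e^(0.0965 × 9/12) = 20.89 × 1.075058 = 22.4580
Value of long forward = (F − K)·e^(−rT) = (22.4580 − 24.42) · e^(−0.0815·9/12)
= -1.9620 × 0.940706 = -1.85
Short position value = −(long value) = $1.85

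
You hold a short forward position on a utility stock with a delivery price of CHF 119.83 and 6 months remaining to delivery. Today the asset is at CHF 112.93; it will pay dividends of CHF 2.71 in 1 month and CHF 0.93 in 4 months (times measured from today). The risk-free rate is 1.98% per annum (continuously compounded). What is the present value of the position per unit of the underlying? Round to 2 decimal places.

PV(remaining dividends) I = 2.71·e^(−0.0198·1/12) + 0.93·e^(−0.0198·4/12) = 3.6294
Current forward F = (S − I)·e^(rT) = (112.93 − 3.6294)·e^(0.0198·6/12) = 109.3006 × 1.009949 = 110.3880
Value (long) = (F − K)·e^(−rT) = (110.3880 − 119.83) × 0.990149 = -9.3490
Short position value = −(long value) = CHF 9.35

CHF 9.35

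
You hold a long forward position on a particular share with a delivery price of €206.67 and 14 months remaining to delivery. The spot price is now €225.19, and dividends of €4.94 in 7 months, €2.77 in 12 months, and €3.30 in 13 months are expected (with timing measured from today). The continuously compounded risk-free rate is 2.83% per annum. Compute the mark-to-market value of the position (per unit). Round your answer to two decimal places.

€14.48

PV(remaining dividends) I = 4.94·e^(−0.0283·7/12) + 2.77·e^(−0.0283·12/12) + 3.30·e^(−0.0283·13/12) = 10.7522
Current forward F = (S − I)·e^(rT) = (225.19 − 10.7522)·e^(0.0283·14/12) = 214.4378 × 1.033568 = 221.6360
Value (long) = (F − K)·e^(−rT) = (221.6360 − 206.67) × 0.967522 = 14.4799
Value = €14.48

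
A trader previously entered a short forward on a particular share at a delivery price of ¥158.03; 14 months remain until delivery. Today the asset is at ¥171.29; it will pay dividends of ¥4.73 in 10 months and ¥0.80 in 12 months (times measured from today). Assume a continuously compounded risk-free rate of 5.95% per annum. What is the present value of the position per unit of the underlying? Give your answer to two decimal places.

PV(remaining dividends) I = 4.73·e^(−0.0595·10/12) + 0.80·e^(−0.0595·12/12) = 5.2550
Current forward F = (S − I)·e^(rT) = (171.29 − 5.2550)·e^(0.0595·14/12) = 166.0350 × 1.071883 = 177.9701
Value (long) = (F − K)·e^(−rT) = (177.9701 − 158.03) × 0.932938 = 18.6029
Short position value = −(long value) = -¥18.60

-¥18.60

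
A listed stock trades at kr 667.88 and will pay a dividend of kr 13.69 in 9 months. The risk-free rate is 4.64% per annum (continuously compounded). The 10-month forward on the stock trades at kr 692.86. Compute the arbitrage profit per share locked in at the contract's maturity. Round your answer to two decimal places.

PV(dividends) I = 13.69·e^(−0.0464·9/12) = 13.2218
Fair forward F* = (S − I)·e^(rT) = (667.88 − 13.2218)·e^0.038667 = 654.6582 × 1.039424 = 680.4674
Market kr 692.86 > fair 680.4674: forward overpriced → cash-and-carry (borrow at r, buy the stock and collect the dividends, short the forward).
Profit at T = |F_mkt − F*| = |692.86 − 680.4674| = kr 12.39 per share

kr 12.39 per share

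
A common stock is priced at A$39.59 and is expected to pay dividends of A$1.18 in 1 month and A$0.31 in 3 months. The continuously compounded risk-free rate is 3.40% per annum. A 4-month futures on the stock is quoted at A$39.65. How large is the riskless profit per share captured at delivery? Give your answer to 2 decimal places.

PV(dividends) I = 1.18·e^(−0.0340·1/12) + 0.31·e^(−0.0340·3/12) = 1.4840
Fair futures F* = (S − I)·e^(rT) = (39.59 − 1.4840)·e^0.011333 = 38.1060 × 1.011397 = 38.5403
Market A$39.65 > fair 38.5403: forward overpriced → cash-and-carry (borrow at r, buy the stock and collect the dividends, short the forward).
Profit at T = |F_mkt − F*| = |39.65 − 38.5403| = A$1.11 per share

A$1.11 per share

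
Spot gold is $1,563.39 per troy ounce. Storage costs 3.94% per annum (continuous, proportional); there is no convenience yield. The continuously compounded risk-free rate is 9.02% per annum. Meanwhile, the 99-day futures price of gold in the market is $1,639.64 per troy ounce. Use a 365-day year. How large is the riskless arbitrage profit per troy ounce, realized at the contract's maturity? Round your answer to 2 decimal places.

$20.32 per troy ounce

Fair futures: F* = S·e^(carry·T), with carry = (r + u) = 0.0902 + 0.0394 = 0.1296
F* = 1563.39 · e^(0.1296 × 99/365) = 1563.39 · e^0.03515178 = 1563.39 × 1.03577691 = $1619.3233
Market $1639.64 > fair $1619.3233: forward overpriced → cash-and-carry (buy spot, short the forward).
At maturity, profit = |F_mkt − F*| = |1639.64 − 1619.3233| = $20.32 per troy ounce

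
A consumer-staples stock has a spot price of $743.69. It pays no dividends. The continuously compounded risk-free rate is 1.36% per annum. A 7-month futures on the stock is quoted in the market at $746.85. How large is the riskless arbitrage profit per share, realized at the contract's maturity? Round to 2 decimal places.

Fair futures: F* = S·e^(carry·T), with carry = r = 0.0136
F* = 743.69 · e^(0.0136 × 7/12) = 743.69 · e^0.007933 = 743.69 × 1.007965 = $749.6135
Market $746.85 < fair $749.6135: forward underpriced → reverse cash-and-carry (short spot, go long the forward).
At maturity, profit = |F_mkt − F*| = |746.85 − 749.6135| = $2.76 per share

$2.76 per share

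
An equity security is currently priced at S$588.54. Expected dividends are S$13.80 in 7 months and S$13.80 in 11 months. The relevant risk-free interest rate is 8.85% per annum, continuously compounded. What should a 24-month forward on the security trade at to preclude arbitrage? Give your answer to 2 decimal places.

S$671.67

PV(dividends) I = 13.80·e^(−0.0885·7/12) + 13.80·e^(−0.0885·11/12)
I = 13.1057 + 12.7247 = 25.8304
F = (S − I)·e^(rT) = (588.54 − 25.8304) · e^(0.0885·24/12)
= 562.7096 · e^0.177000 = 562.7096 × 1.193631 = S$671.67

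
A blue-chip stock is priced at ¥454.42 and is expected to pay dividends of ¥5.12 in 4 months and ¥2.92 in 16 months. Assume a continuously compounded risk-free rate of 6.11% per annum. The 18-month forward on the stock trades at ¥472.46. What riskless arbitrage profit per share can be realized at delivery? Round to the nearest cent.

PV(dividends) I = 5.12·e^(−0.0611·4/12) + 2.92·e^(−0.0611·16/12) = 7.7083
Fair forward F* = (S − I)·e^(rT) = (454.42 − 7.7083)·e^0.091650 = 446.7117 × 1.095981 = 489.5875
Market ¥472.46 < fair 489.5875: forward underpriced → reverse cash-and-carry (short the stock, invest proceeds at r, pay the dividends, go long the forward).
Profit at T = |F_mkt − F*| = |472.46 − 489.5875| = ¥17.13 per share

¥17.13 per share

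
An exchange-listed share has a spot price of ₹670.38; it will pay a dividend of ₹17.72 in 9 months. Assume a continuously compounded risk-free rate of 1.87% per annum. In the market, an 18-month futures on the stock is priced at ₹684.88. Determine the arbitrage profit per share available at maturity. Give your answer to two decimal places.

₹13.40 per share

PV(dividends) I = 17.72·e^(−0.0187·9/12) = 17.4732
Fair futures F* = (S − I)·e^(rT) = (670.38 − 17.4732)·e^0.028050 = 652.9068 × 1.028447 = 671.4800
Market ₹684.88 > fair 671.4800: forward overpriced → cash-and-carry (borrow at r, buy the stock and collect the dividends, short the forward).
Profit at T = |F_mkt − F*| = |684.88 − 671.4800| = ₹13.40 per share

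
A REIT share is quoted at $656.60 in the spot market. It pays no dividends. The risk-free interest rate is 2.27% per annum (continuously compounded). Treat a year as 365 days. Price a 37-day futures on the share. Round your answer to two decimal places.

$658.11

F = S·e^(rT) = 656.60 · e^(0.0227 × 37/365)
= 656.60 · e^0.002301 = 656.60 × 1.002304
F = $658.11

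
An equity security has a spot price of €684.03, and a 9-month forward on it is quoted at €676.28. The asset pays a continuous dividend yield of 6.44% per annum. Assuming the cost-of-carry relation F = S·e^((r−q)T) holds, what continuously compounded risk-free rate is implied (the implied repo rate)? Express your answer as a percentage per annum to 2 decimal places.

From F = S·e^((r−q)T): (r − q) = ln(F/S)/T
ln(676.28/684.03) = ln(0.988670) = -0.011395
(r − q) = -0.011395 / (9/12) = -0.015193
r = ln(F/S)/T + q = -0.015193 + 0.0644 = 0.049207
r = 4.92%

4.92%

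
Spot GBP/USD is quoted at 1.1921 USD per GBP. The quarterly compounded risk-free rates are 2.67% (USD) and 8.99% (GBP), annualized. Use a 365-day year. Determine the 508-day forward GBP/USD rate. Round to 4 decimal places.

By covered interest parity, F = S · (1+r_USD/4)^(4T) / (1+r_GBP/4)^(4T)
= 1.1921 × 1.037731 / 1.131717 = 1.1921 × 0.916953
F = 1.0931 USD per GBP

1.0931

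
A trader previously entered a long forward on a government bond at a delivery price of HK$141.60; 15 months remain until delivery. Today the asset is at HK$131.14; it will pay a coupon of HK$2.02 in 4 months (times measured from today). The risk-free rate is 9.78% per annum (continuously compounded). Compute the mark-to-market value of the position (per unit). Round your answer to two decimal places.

PV(remaining coupons) I = 2.02·e^(−0.0978·4/12) = 1.9552
Current forward F = (S − I)·e^(rT) = (131.14 − 1.9552)·e^(0.0978·15/12) = 129.1848 × 1.130037 = 145.9836
Value (long) = (F − K)·e^(−rT) = (145.9836 − 141.60) × 0.884927 = 3.8792
Value = HK$3.88

HK$3.88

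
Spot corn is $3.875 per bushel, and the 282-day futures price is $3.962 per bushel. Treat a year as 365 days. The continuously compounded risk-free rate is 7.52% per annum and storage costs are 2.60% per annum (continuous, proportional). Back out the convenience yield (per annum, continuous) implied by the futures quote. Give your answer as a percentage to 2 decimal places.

F = S·e^((r+u−y)T) ⇒ (r+u−y) = ln(F/S)/T
ln(3.962/3.875) = 0.022203; /T ⇒ 0.028738
y = r + u − ln(F/S)/T = 0.0752 + 0.0260 − 0.028738 = 0.072462
y = 7.25%

7.25%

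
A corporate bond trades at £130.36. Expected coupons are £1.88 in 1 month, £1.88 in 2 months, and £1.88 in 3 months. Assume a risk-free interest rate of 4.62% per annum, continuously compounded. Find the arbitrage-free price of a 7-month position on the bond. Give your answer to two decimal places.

£128.17

PV(coupons) I = 1.88·e^(−0.0462·1/12) + 1.88·e^(−0.0462·2/12) + 1.88·e^(−0.0462·3/12)
I = 1.8728 + 1.8656 + 1.8584 = 5.5968
F = (S − I)·e^(rT) = (130.36 − 5.5968) · e^(0.0462·7/12)
= 124.7632 · e^0.026950 = 124.7632 × 1.027316 = £128.17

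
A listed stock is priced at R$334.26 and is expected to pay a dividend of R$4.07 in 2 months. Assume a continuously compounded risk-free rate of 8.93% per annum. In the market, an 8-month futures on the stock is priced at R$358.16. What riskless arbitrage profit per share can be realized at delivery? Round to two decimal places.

PV(dividends) I = 4.07·e^(−0.0893·2/12) = 4.0099
Fair futures F* = (S − I)·e^(rT) = (334.26 − 4.0099)·e^0.059533 = 330.2501 × 1.061341 = 350.5080
Market R$358.16 > fair 350.5080: forward overpriced → cash-and-carry (borrow at r, buy the stock and collect the dividends, short the forward).
Profit at T = |F_mkt − F*| = |358.16 − 350.5080| = R$7.65 per share

R$7.65 per share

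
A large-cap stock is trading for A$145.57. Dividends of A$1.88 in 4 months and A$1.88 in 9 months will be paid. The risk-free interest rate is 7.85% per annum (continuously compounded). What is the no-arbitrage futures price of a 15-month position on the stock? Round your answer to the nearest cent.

PV(dividends) I = 1.88·e^(−0.0785·4/12) + 1.88·e^(−0.0785·9/12)
I = 1.8314 + 1.7725 = 3.6039
F = (S − I)·e^(rT) = (145.57 − 3.6039) · e^(0.0785·15/12)
= 141.9661 · e^0.098125 = 141.9661 × 1.103101 = A$156.60

A$156.60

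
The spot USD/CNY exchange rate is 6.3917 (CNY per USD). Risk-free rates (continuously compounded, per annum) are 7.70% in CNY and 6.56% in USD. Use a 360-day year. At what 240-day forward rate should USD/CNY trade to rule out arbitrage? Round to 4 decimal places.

6.4405

F = S·e^((r_CNY − r_USD)T) = 6.3917 · e^((0.0770 − 0.0656) × 240/360)
= 6.3917 · e^0.007600 = 6.3917 × 1.007629
F = 6.4405 CNY per USD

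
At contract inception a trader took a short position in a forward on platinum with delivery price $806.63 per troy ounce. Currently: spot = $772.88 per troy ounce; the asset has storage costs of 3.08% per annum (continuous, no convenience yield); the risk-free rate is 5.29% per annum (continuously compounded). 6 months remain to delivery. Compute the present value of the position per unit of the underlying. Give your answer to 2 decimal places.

Current fair forward for the remaining 6 months: F = S·e^((r + u)·T), (r + u) = 0.0529 + 0.0308 = 0.0837
F = 772.88 · e^(0.0837 × 6/12) = 772.88 × 1.042738 = 805.9113
Value of long forward = (F − K)·e^(−rT) = (805.9113 − 806.63) · e^(−0.0529·6/12)
= -0.7187 × 0.973897 = -0.70
Short position value = −(long value) = $0.70

$0.70 per troy ounce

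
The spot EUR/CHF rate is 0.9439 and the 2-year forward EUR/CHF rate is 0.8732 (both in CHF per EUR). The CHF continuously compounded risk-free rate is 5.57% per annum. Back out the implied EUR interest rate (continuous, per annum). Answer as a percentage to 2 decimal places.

9.46%

F = S·e^((r_CHF − r_EUR)T) ⇒ r_EUR = r_CHF − ln(F/S)/T
ln(0.8732/0.9439) = -0.077856; /(2) = -0.038928
r_EUR = 0.0557 + 0.038928 = 0.094628
r_EUR = 9.46%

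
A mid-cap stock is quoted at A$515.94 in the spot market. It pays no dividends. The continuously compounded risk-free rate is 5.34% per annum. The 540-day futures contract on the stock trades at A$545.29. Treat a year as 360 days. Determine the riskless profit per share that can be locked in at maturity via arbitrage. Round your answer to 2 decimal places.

A$13.68 per share

Fair futures: F* = S·e^(carry·T), with carry = r = 0.0534
F* = 515.94 · e^(0.0534 × 540/360) = 515.94 · e^0.080100 = 515.94 × 1.083395 = A$558.9668
Market A$545.29 < fair A$558.9668: forward underpriced → reverse cash-and-carry (short spot, go long the forward).
At maturity, profit = |F_mkt − F*| = |545.29 − 558.9668| = A$13.68 per share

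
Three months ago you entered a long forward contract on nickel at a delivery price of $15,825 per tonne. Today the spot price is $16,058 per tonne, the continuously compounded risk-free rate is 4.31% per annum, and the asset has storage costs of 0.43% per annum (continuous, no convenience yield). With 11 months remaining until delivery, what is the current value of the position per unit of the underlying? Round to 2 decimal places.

Current fair forward for the remaining 11 months: F = S·e^((r + u)·T), (r + u) = 0.0431 + 0.0043 = 0.0474
F = 16058 · e^(0.0474 × 11/12) = 16058 × 1.04440777 = 16771.1000
Value of long forward = (F − K)·e^(−rT) = (16771.1000 − 15825) · e^(−0.0431·11/12)
= 946.1000 × 0.96126194 = 909.45

$909.45 per tonne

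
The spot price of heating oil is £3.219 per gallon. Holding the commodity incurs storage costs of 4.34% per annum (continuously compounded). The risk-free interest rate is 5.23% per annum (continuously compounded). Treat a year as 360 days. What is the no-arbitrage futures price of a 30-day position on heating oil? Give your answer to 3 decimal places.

Net carry = r + u − y = 0.0523 + 0.0434 − 0.0000 = 0.0957
F = S·e^((r+u−y)T) = 3.219 · e^(0.0957 × 30/360) = 3.219 · e^0.007975
= 3.219 × 1.008007 = £3.245 per gallon

£3.245 per gallon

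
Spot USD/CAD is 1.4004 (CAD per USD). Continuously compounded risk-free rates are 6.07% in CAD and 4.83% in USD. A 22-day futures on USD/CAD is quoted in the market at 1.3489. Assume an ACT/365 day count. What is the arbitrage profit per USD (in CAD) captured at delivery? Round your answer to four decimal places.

Fair futures: F* = S·e^(carry·T), with carry = (r_CAD − r_USD) = 0.0607 − 0.0483 = 0.0124
F* = 1.4004 · e^(0.0124 × 22/365) = 1.4004 · e^0.000747 = 1.4004 × 1.000747 = 1.4014
Market 1.3489 < fair 1.4014: forward underpriced → reverse cash-and-carry (short spot, go long the forward).
At maturity, profit = |F_mkt − F*| = |1.3489 − 1.4014| = 0.0525 per USD (in CAD)

0.0525 per USD (in CAD)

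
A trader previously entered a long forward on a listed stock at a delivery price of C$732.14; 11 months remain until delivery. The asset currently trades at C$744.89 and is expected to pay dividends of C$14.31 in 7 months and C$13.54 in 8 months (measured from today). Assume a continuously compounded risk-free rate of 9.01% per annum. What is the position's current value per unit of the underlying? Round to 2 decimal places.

PV(remaining dividends) I = 14.31·e^(−0.0901·7/12) + 13.54·e^(−0.0901·8/12) = 26.3280
Current forward F = (S − I)·e^(rT) = (744.89 − 26.3280)·e^(0.0901·11/12) = 718.5620 × 1.086098 = 780.4288
Value (long) = (F − K)·e^(−rT) = (780.4288 − 732.14) × 0.920727 = 44.4608
Value = C$44.46

C$44.46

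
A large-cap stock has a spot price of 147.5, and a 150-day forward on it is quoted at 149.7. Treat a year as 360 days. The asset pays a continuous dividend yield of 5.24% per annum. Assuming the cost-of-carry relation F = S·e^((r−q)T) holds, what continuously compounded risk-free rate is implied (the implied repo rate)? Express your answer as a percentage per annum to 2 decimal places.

From F = S·e^((r−q)T): (r − q) = ln(F/S)/T
ln(149.7/147.5) = ln(1.014915) = 0.014805
(r − q) = 0.014805 / (150/360) = 0.035532
r = ln(F/S)/T + q = 0.035532 + 0.0524 = 0.087932
r = 8.79%

8.79%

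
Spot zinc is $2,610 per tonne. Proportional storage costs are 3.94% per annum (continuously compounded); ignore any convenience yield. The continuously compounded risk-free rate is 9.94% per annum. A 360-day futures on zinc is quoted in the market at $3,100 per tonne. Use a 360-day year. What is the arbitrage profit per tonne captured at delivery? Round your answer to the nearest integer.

$101 per tonne

Fair futures: F* = S·e^(carry·T), with carry = (r + u) = 0.0994 + 0.0394 = 0.1388
F* = 2610 · e^(0.1388 × 360/360) = 2610 · e^0.138800 = 2610 × 1.148894 = $2998.6133
Market $3100 > fair $2998.6133: forward overpriced → cash-and-carry (buy spot, short the forward).
At maturity, profit = |F_mkt − F*| = |3100 − 2998.6133| = $101 per tonne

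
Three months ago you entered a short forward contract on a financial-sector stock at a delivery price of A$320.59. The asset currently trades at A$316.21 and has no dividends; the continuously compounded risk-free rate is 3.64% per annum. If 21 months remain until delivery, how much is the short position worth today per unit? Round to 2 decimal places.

-A$15.40

Current fair forward for the remaining 21 months: F = S·e^(r·T), r = 0.0364
F = 316.21 · e^(0.0364 × 21/12) = 316.21 × 1.065773 = 337.0081
Value of long forward = (F − K)·e^(−rT) = (337.0081 − 320.59) · e^(−0.0364·21/12)
= 16.4181 × 0.938286 = 15.40
Short position value = −(long value) = -A$15.40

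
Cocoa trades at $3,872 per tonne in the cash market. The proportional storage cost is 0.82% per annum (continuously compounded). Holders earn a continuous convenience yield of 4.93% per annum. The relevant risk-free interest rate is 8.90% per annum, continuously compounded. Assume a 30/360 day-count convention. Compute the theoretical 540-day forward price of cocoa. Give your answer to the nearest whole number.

$4,160 per tonne

Net carry = r + u − y = 0.0890 + 0.0082 − 0.0493 = 0.0479
F = S·e^((r+u−y)T) = 3872 · e^(0.0479 × 540/360) = 3872 · e^0.071850
= 3872 × 1.074494 = $4,160 per tonne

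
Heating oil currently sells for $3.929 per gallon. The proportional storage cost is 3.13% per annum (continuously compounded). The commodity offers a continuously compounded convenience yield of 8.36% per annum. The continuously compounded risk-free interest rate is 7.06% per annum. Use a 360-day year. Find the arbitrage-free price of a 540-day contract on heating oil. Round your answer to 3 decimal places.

Net carry = r + u − y = 0.0706 + 0.0313 − 0.0836 = 0.0183
F = S·e^((r+u−y)T) = 3.929 · e^(0.0183 × 540/360) = 3.929 · e^0.027450
= 3.929 × 1.027830 = $4.038 per gallon

$4.038 per gallon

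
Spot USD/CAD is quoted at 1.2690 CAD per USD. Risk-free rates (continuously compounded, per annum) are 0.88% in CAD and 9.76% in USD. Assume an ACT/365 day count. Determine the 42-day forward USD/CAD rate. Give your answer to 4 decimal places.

1.2561

F = S·e^((r_CAD − r_USD)T) = 1.2690 · e^((0.0088 − 0.0976) × 42/365)
= 1.2690 · e^-0.010218 = 1.2690 × 0.989834
F = 1.2561 CAD per USD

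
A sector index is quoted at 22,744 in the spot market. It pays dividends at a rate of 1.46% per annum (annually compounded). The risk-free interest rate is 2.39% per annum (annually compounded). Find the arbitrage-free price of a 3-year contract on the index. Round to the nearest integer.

F = S · (1+r)^T / (1+q)^T
= 22744 × 1.073427 / 1.044443 = 22744 × 1.027751
F = 23,375

23,375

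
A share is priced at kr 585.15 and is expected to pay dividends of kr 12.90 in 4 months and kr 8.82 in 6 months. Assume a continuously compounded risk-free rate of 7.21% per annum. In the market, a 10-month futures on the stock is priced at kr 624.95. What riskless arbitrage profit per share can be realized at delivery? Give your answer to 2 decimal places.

kr 25.97 per share

PV(dividends) I = 12.90·e^(−0.0721·4/12) + 8.82·e^(−0.0721·6/12) = 21.1014
Fair futures F* = (S − I)·e^(rT) = (585.15 − 21.1014)·e^0.060083 = 564.0486 × 1.061925 = 598.9773
Market kr 624.95 > fair 598.9773: forward overpriced → cash-and-carry (borrow at r, buy the stock and collect the dividends, short the forward).
Profit at T = |F_mkt − F*| = |624.95 − 598.9773| = kr 25.97 per share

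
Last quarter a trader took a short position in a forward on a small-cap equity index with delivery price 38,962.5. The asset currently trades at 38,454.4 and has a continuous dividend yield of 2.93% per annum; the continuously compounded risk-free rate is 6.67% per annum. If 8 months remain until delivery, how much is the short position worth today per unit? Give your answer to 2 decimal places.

-442.62

Current fair forward for the remaining 8 months: F = S·e^((r − q)·T), (r − q) = 0.0667 − 0.0293 = 0.0374
F = 38454.4 · e^(0.0374 × 8/12) = 38454.4 × 1.02524677 = 39425.2494
Value of long forward = (F − K)·e^(−rT) = (39425.2494 − 38962.5) · e^(−0.0667·8/12)
= 462.7494 × 0.95650748 = 442.62
Short position value = −(long value) = -442.62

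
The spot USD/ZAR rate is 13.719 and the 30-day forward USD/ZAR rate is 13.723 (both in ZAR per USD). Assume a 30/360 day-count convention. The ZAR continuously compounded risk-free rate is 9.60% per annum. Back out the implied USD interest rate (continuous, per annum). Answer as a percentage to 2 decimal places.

F = S·e^((r_ZAR − r_USD)T) ⇒ r_USD = r_ZAR − ln(F/S)/T
ln(13.723/13.719) = 0.000292; /(30/360) = 0.003504
r_USD = 0.0960 − 0.003504 = 0.092496
r_USD = 9.25%

9.25%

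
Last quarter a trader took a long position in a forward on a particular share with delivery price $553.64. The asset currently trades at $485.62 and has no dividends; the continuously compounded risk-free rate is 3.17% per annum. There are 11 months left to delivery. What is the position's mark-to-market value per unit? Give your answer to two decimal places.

-$52.16

Current fair forward for the remaining 11 months: F = S·e^(r·T), r = 0.0317
F = 485.62 · e^(0.0317 × 11/12) = 485.62 × 1.029485 = 499.9385
Value of long forward = (F − K)·e^(−rT) = (499.9385 − 553.64) · e^(−0.0317·11/12)
= -53.7015 × 0.971360 = -52.16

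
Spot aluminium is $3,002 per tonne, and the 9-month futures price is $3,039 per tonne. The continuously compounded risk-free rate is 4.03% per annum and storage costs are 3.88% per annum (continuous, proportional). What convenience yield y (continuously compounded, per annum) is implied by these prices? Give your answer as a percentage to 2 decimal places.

F = S·e^((r+u−y)T) ⇒ (r+u−y) = ln(F/S)/T
ln(3039/3002) = 0.012250; /T ⇒ 0.016333
y = r + u − ln(F/S)/T = 0.0403 + 0.0388 − 0.016333 = 0.062767
y = 6.28%

6.28%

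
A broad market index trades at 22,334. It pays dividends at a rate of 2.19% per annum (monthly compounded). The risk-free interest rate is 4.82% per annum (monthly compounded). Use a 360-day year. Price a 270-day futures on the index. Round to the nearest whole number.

22,778

F = S · (1+r/12)^(12T) / (1+q/12)^(12T)
= 22334 × 1.036736 / 1.016545 = 22334 × 1.019862
F = 22,778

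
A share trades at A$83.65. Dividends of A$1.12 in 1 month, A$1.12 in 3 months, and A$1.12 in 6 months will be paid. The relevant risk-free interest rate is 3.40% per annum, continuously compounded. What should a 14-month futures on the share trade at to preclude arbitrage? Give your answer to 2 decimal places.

A$83.57

PV(dividends) I = 1.12·e^(−0.0340·1/12) + 1.12·e^(−0.0340·3/12) + 1.12·e^(−0.0340·6/12)
I = 1.1168 + 1.1105 + 1.1011 = 3.3284
F = (S − I)·e^(rT) = (83.65 − 3.3284) · e^(0.0340·14/12)
= 80.3216 · e^0.039667 = 80.3216 × 1.040464 = A$83.57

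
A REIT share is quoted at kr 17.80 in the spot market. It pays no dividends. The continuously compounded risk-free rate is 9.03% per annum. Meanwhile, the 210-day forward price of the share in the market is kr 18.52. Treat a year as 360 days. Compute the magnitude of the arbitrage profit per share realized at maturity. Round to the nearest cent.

Fair forward: F* = S·e^(carry·T), with carry = r = 0.0903
F* = 17.80 · e^(0.0903 × 210/360) = 17.80 · e^0.052675 = 17.80 × 1.054087 = kr 18.7627
Market kr 18.52 < fair kr 18.7627: forward underpriced → reverse cash-and-carry (short spot, go long the forward).
At maturity, profit = |F_mkt − F*| = |18.52 − 18.7627| = kr 0.24 per share

kr 0.24 per share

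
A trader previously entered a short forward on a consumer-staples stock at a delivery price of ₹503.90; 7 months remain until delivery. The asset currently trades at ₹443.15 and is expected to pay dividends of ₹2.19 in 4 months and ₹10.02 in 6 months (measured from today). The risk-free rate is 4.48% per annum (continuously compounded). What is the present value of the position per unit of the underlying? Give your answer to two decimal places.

PV(remaining dividends) I = 2.19·e^(−0.0448·4/12) + 10.02·e^(−0.0448·6/12) = 11.9556
Current forward F = (S − I)·e^(rT) = (443.15 − 11.9556)·e^(0.0448·7/12) = 431.1944 × 1.026478 = 442.6116
Value (long) = (F − K)·e^(−rT) = (442.6116 − 503.90) × 0.974205 = -59.7075
Short position value = −(long value) = ₹59.71

₹59.71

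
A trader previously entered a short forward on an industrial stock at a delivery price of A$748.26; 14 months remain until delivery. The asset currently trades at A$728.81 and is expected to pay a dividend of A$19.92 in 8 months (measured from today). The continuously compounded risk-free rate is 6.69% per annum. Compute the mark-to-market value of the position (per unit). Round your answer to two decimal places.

-A$17.68

PV(remaining dividends) I = 19.92·e^(−0.0669·8/12) = 19.0511
Current forward F = (S − I)·e^(rT) = (728.81 − 19.0511)·e^(0.0669·14/12) = 709.7589 × 1.081177 = 767.3750
Value (long) = (F − K)·e^(−rT) = (767.3750 − 748.26) × 0.924918 = 17.6798
Short position value = −(long value) = -A$17.68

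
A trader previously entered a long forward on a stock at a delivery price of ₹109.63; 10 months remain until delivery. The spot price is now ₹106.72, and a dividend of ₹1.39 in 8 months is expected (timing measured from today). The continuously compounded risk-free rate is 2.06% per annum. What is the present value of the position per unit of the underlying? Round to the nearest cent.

PV(remaining dividends) I = 1.39·e^(−0.0206·8/12) = 1.3710
Current forward F = (S − I)·e^(rT) = (106.72 − 1.3710)·e^(0.0206·10/12) = 105.3490 × 1.017315 = 107.1731
Value (long) = (F − K)·e^(−rT) = (107.1731 − 109.63) × 0.982980 = -2.4151
Value = -₹2.42

-₹2.42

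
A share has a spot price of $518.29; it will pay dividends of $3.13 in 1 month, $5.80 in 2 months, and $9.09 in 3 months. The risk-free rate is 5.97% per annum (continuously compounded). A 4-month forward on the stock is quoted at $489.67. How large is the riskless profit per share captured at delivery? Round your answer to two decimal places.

PV(dividends) I = 3.13·e^(−0.0597·1/12) + 5.80·e^(−0.0597·2/12) + 9.09·e^(−0.0597·3/12) = 17.8124
Fair forward F* = (S − I)·e^(rT) = (518.29 − 17.8124)·e^0.019900 = 500.4776 × 1.020099 = 510.5367
Market $489.67 < fair 510.5367: forward underpriced → reverse cash-and-carry (short the stock, invest proceeds at r, pay the dividends, go long the forward).
Profit at T = |F_mkt − F*| = |489.67 − 510.5367| = $20.87 per share

$20.87 per share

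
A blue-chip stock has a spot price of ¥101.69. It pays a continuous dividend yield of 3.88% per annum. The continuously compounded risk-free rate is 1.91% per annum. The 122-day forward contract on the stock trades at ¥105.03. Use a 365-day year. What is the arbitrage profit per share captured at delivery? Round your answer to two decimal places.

¥4.01 per share

Fair forward: F* = S·e^(carry·T), with carry = (r − q) = 0.0191 − 0.0388 = -0.0197
F* = 101.69 · e^(-0.0197 × 122/365) = 101.69 · e^-0.006585 = 101.69 × 0.993437 = ¥101.0226
Market ¥105.03 > fair ¥101.0226: forward overpriced → cash-and-carry (buy spot, short the forward).
At maturity, profit = |F_mkt − F*| = |105.03 − 101.0226| = ¥4.01 per share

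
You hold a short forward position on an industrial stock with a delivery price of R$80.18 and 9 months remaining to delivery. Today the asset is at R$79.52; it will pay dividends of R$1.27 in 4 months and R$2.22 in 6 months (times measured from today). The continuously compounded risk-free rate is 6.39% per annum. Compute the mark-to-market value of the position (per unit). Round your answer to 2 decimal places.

PV(remaining dividends) I = 1.27·e^(−0.0639·4/12) + 2.22·e^(−0.0639·6/12) = 3.3934
Current forward F = (S − I)·e^(rT) = (79.52 − 3.3934)·e^(0.0639·9/12) = 76.1266 × 1.049092 = 79.8638
Value (long) = (F − K)·e^(−rT) = (79.8638 − 80.18) × 0.953205 = -0.3014
Short position value = −(long value) = R$0.30

R$0.30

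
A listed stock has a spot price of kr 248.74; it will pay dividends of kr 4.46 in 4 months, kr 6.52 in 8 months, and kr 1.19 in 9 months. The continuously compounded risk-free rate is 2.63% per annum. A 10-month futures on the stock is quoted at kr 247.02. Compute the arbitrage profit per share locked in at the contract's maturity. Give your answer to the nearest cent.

kr 5.03 per share

PV(dividends) I = 4.46·e^(−0.0263·4/12) + 6.52·e^(−0.0263·8/12) + 1.19·e^(−0.0263·9/12) = 11.9945
Fair futures F* = (S − I)·e^(rT) = (248.74 − 11.9945)·e^0.021917 = 236.7455 × 1.022159 = 241.9915
Market kr 247.02 > fair 241.9915: forward overpriced → cash-and-carry (borrow at r, buy the stock and collect the dividends, short the forward).
Profit at T = |F_mkt − F*| = |247.02 − 241.9915| = kr 5.03 per share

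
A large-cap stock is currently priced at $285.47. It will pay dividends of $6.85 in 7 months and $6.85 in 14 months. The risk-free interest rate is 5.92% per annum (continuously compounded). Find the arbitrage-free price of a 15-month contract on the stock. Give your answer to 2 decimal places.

PV(dividends) I = 6.85·e^(−0.0592·7/12) + 6.85·e^(−0.0592·14/12)
I = 6.6175 + 6.3929 = 13.0104
F = (S − I)·e^(rT) = (285.47 − 13.0104) · e^(0.0592·15/12)
= 272.4596 · e^0.074000 = 272.4596 × 1.076807 = $293.39

$293.39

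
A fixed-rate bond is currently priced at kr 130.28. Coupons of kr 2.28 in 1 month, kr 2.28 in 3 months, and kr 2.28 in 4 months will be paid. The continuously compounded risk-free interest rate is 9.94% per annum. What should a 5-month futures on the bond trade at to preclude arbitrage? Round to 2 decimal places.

PV(coupons) I = 2.28·e^(−0.0994·1/12) + 2.28·e^(−0.0994·3/12) + 2.28·e^(−0.0994·4/12)
I = 2.2612 + 2.2240 + 2.2057 = 6.6909
F = (S − I)·e^(rT) = (130.28 − 6.6909) · e^(0.0994·5/12)
= 123.5891 · e^0.041417 = 123.5891 × 1.042287 = kr 128.82

kr 128.82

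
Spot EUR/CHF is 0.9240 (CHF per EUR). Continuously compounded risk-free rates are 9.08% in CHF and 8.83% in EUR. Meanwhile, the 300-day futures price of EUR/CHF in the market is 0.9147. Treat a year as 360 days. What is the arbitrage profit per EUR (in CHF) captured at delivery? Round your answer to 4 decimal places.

Fair futures: F* = S·e^(carry·T), with carry = (r_CHF − r_EUR) = 0.0908 − 0.0883 = 0.0025
F* = 0.9240 · e^(0.0025 × 300/360) = 0.9240 · e^0.002083 = 0.9240 × 1.002085 = 0.9259
Market 0.9147 < fair 0.9259: forward underpriced → reverse cash-and-carry (short spot, go long the forward).
At maturity, profit = |F_mkt − F*| = |0.9147 − 0.9259| = 0.0112 per EUR (in CHF)

0.0112 per EUR (in CHF)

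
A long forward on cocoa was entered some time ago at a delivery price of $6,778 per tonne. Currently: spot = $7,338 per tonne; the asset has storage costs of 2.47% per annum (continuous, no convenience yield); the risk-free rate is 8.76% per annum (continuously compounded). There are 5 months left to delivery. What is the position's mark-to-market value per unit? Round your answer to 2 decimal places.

Current fair forward for the remaining 5 months: F = S·e^((r + u)·T), (r + u) = 0.0876 + 0.0247 = 0.1123
F = 7338 · e^(0.1123 × 5/12) = 7338 × 1.04790367 = 7689.5171
Value of long forward = (F − K)·e^(−rT) = (7689.5171 − 6778) · e^(−0.0876·5/12)
= 911.5171 × 0.96415809 = 878.85

$878.85 per tonne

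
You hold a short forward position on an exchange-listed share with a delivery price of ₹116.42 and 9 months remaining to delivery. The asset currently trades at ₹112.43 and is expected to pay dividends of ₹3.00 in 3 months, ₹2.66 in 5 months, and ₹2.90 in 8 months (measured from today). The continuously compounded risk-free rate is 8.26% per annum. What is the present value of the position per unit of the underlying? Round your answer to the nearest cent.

₹5.25

PV(remaining dividends) I = 3.00·e^(−0.0826·3/12) + 2.66·e^(−0.0826·5/12) + 2.90·e^(−0.0826·8/12) = 8.2533
Current forward F = (S − I)·e^(rT) = (112.43 − 8.2533)·e^(0.0826·9/12) = 104.1767 × 1.063909 = 110.8345
Value (long) = (F − K)·e^(−rT) = (110.8345 − 116.42) × 0.939930 = -5.2500
Short position value = −(long value) = ₹5.25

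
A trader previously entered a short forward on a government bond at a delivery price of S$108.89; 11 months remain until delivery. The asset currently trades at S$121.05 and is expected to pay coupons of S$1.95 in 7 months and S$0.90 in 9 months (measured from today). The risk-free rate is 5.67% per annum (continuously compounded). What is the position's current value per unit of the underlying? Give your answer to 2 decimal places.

PV(remaining coupons) I = 1.95·e^(−0.0567·7/12) + 0.90·e^(−0.0567·9/12) = 2.7491
Current forward F = (S − I)·e^(rT) = (121.05 − 2.7491)·e^(0.0567·11/12) = 118.3009 × 1.053349 = 124.6121
Value (long) = (F − K)·e^(−rT) = (124.6121 − 108.89) × 0.949353 = 14.9258
Short position value = −(long value) = -S$14.93

-S$14.93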